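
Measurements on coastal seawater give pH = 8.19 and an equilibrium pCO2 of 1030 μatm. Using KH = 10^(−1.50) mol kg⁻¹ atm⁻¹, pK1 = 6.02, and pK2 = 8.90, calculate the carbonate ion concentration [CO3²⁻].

[CO2*] = KH · pCO2 = 10^(−1.50) × 1030×10^-6 = 3.257×10^-5 mol/kg
α₀ = 1/(1 + K1/[H⁺] + K1K2/[H⁺]²) = 1/(1 + 10^+2.17 + 10^+1.46) = 0.005626
DIC = [CO2*]/α₀ = 3.257×10^-5 / 0.005626 = 5.790 mmol/kg
[CO3²⁻] = α₂·DIC; α₂ = 0.1623, so [CO3²⁻] = 0.1623 × 5.790 = 0.939 mmol/kg

[CO3²⁻] = 0.939 mmol/kg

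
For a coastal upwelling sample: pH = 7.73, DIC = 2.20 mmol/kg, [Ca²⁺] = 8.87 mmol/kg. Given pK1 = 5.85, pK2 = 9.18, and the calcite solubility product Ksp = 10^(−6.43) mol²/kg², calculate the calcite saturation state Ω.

α₂ = 1 / (1 + [H⁺]/K2 + [H⁺]²/(K1K2)) = 1 / (1 + 10^+1.45 + 10^-0.43)
   = 1 / (1 + 28.184 + 0.37154) = 1/29.555 = 0.03383
[CO3²⁻] = α₂ × DIC = 0.03383 × 2.20 = 0.07444 mmol/kg
Ksp = 10^(−6.43) = 3.715×10^-7
Ω = [Ca²⁺][CO3²⁻]/Ksp = (8.87×10^-3)(7.444×10^-5) / 3.715×10^-7 = 1.78

Ω = 1.78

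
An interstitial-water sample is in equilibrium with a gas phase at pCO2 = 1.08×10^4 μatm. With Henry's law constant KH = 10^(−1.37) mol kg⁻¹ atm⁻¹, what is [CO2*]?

[CO2*] = 461 μmol/kg

KH = 10^(−1.37) = 4.266×10^-2 mol kg⁻¹ atm⁻¹
[CO2*] = KH · pCO2 = 4.266×10^-2 × 1.08×10^4×10^-6 atm = 4.61×10^-4 mol/kg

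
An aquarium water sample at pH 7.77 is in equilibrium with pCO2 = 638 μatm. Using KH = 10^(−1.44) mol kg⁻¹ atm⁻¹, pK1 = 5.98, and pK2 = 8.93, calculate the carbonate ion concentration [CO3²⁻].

[CO2*] = KH · pCO2 = 10^(−1.44) × 638×10^-6 = 2.316×10^-5 mol/kg
α₀ = 1/(1 + K1/[H⁺] + K1K2/[H⁺]²) = 1/(1 + 10^+1.79 + 10^+0.63) = 0.01494
DIC = [CO2*]/α₀ = 2.316×10^-5 / 0.01494 = 1.550 mmol/kg
[CO3²⁻] = α₂·DIC; α₂ = 0.06374, so [CO3²⁻] = 0.06374 × 1.550 = 0.0988 mmol/kg

[CO3²⁻] = 0.0988 mmol/kg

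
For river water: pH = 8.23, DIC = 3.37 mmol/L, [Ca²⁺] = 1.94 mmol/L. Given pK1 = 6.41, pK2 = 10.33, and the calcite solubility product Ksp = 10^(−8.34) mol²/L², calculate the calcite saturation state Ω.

Ω = 11.1

α₂ = 1 / (1 + [H⁺]/K2 + [H⁺]²/(K1K2)) = 1 / (1 + 10^+2.10 + 10^+0.28)
   = 1 / (1 + 125.89 + 1.9055) = 1/128.80 = 0.007764
[CO3²⁻] = α₂ × DIC = 0.007764 × 3.37 = 0.02617 mmol/L
Ksp = 10^(−8.34) = 4.571×10^-9
Ω = [Ca²⁺][CO3²⁻]/Ksp = (1.94×10^-3)(2.617×10^-5) / 4.571×10^-9 = 11.1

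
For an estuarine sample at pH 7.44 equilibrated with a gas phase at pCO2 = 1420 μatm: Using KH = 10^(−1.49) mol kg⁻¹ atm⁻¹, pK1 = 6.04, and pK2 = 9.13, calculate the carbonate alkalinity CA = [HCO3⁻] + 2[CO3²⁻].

CA = 1.20 mmol/kg

[CO2*] = KH · pCO2 = 10^(−1.49) × 1420×10^-6 = 4.595×10^-5 mol/kg
α₀ = 1/(1 + K1/[H⁺] + K1K2/[H⁺]²) = 1/(1 + 10^+1.40 + 10^-0.29) = 0.03755
DIC = [CO2*]/α₀ = 4.595×10^-5 / 0.03755 = 1.224 mmol/kg
CA = (α₁ + 2α₂)·DIC = (0.9432 + 2×0.01926) × 1.224 = 1.20 mmol/kg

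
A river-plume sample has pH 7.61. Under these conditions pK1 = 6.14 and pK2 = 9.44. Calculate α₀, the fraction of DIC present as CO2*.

α₀ = 1 / (1 + K1/[H⁺] + K1K2/[H⁺]²) = 1 / (1 + 10^+1.47 + 10^-0.36)
   = 1 / (1 + 29.512 + 0.43652) = 1/30.949 = 0.03231

α₀ = 0.0323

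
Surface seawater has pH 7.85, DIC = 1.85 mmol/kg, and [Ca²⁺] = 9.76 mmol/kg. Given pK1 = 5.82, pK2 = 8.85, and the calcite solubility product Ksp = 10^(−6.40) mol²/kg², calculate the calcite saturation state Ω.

Ω = 4.09

α₂ = 1 / (1 + [H⁺]/K2 + [H⁺]²/(K1K2)) = 1 / (1 + 10^+1.00 + 10^-1.03)
   = 1 / (1 + 10.000 + 0.093325) = 1/11.093 = 0.09014
[CO3²⁻] = α₂ × DIC = 0.09014 × 1.85 = 0.1668 mmol/kg
Ksp = 10^(−6.40) = 3.981×10^-7
Ω = [Ca²⁺][CO3²⁻]/Ksp = (9.76×10^-3)(1.668×10^-4) / 3.981×10^-7 = 4.09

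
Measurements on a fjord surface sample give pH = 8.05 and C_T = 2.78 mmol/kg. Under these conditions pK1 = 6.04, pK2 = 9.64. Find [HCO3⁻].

α₁ = 1 / (1 + [H⁺]/K1 + K2/[H⁺]) = 1 / (1 + 10^-2.01 + 10^-1.59)
   = 1 / (1 + 0.0097724 + 0.025704) = 1/1.0355 = 0.9657
[HCO3⁻] = α₁ × DIC = 0.9657 × 2.78 = 2.68 mmol/kg

[HCO3⁻] = 2.68 mmol/kg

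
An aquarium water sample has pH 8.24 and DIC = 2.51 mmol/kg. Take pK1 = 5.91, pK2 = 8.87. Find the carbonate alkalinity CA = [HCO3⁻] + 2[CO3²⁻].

CA = [HCO3⁻] + 2[CO3²⁻] = (α₁ + 2α₂)·DIC
At pH 8.24: [H⁺]/K1 = 10^-2.33 = 0.0046774, K2/[H⁺] = 10^-0.63 = 0.23442
α₁ = 1/(1 + 0.0046774 + 0.23442) = 1/1.2391 = 0.8070; α₂ = α₁·K2/[H⁺] = 0.1892
α₁ + 2α₂ = 1.1854
CA = 1.1854 × 2.51 = 2.98 mmol/kg

CA = 2.98 mmol/kg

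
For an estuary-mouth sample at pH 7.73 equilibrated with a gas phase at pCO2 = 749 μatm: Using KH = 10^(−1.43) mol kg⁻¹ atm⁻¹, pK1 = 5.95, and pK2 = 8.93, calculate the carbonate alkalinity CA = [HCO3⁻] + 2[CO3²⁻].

[CO2*] = KH · pCO2 = 10^(−1.43) × 749×10^-6 = 2.783×10^-5 mol/kg
α₀ = 1/(1 + K1/[H⁺] + K1K2/[H⁺]²) = 1/(1 + 10^+1.78 + 10^+0.58) = 0.01537
DIC = [CO2*]/α₀ = 2.783×10^-5 / 0.01537 = 1.810 mmol/kg
CA = (α₁ + 2α₂)·DIC = (0.9262 + 2×0.05844) × 1.810 = 1.89 mmol/kg

CA = 1.89 mmol/kg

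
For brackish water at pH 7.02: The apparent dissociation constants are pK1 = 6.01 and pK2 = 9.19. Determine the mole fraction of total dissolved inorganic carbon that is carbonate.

α₂ = 1 / (1 + [H⁺]/K2 + [H⁺]²/(K1K2)) = 1 / (1 + 10^+2.17 + 10^+1.16)
   = 1 / (1 + 147.91 + 14.454) = 1/163.37 = 0.006121

α₂ = 0.00612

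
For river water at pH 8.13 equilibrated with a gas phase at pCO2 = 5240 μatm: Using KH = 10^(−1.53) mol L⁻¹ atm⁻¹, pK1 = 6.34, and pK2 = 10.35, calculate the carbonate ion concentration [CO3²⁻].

[CO2*] = KH · pCO2 = 10^(−1.53) × 5240×10^-6 = 1.546×10^-4 mol/L
α₀ = 1/(1 + K1/[H⁺] + K1K2/[H⁺]²) = 1/(1 + 10^+1.79 + 10^-0.43) = 0.01587
DIC = [CO2*]/α₀ = 1.546×10^-4 / 0.01587 = 9.747 mmol/L
[CO3²⁻] = α₂·DIC; α₂ = 0.005894, so [CO3²⁻] = 0.005894 × 9.747 = 0.0575 mmol/L

[CO3²⁻] = 0.0575 mmol/L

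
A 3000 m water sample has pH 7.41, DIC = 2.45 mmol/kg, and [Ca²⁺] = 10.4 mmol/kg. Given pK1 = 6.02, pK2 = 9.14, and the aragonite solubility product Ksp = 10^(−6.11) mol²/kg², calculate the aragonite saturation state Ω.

α₂ = 1 / (1 + [H⁺]/K2 + [H⁺]²/(K1K2)) = 1 / (1 + 10^+1.73 + 10^+0.34)
   = 1 / (1 + 53.703 + 2.1878) = 1/56.891 = 0.01758
[CO3²⁻] = α₂ × DIC = 0.01758 × 2.45 = 0.04306 mmol/kg
Ksp = 10^(−6.11) = 7.762×10^-7
Ω = [Ca²⁺][CO3²⁻]/Ksp = (10.4×10^-3)(4.306×10^-5) / 7.762×10^-7 = 0.577

Ω = 0.577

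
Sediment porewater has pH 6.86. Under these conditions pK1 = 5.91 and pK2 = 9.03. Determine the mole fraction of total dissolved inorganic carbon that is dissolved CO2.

α₀ = 0.100

α₀ = 1 / (1 + K1/[H⁺] + K1K2/[H⁺]²) = 1 / (1 + 10^+0.95 + 10^-1.22)
   = 1 / (1 + 8.9125 + 0.060256) = 1/9.9728 = 0.1003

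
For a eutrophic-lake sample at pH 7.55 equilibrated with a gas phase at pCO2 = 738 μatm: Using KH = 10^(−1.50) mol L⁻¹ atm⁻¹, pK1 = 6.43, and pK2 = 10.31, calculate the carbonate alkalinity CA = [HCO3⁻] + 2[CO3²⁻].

[CO2*] = KH · pCO2 = 10^(−1.50) × 738×10^-6 = 2.334×10^-5 mol/L
α₀ = 1/(1 + K1/[H⁺] + K1K2/[H⁺]²) = 1/(1 + 10^+1.12 + 10^-1.64) = 0.07040
DIC = [CO2*]/α₀ = 2.334×10^-5 / 0.07040 = 0.3315 mmol/L
CA = (α₁ + 2α₂)·DIC = (0.9280 + 2×0.001613) × 0.3315 = 0.309 mmol/L

CA = 0.309 mmol/L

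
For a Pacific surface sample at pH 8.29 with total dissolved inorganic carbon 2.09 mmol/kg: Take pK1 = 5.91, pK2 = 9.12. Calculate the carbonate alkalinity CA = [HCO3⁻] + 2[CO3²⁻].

CA = 2.35 mmol/kg

CA = [HCO3⁻] + 2[CO3²⁻] = (α₁ + 2α₂)·DIC
At pH 8.29: [H⁺]/K1 = 10^-2.38 = 0.0041687, K2/[H⁺] = 10^-0.83 = 0.14791
α₁ = 1/(1 + 0.0041687 + 0.14791) = 1/1.1521 = 0.8680; α₂ = α₁·K2/[H⁺] = 0.1284
α₁ + 2α₂ = 1.1248
CA = 1.1248 × 2.09 = 2.35 mmol/kg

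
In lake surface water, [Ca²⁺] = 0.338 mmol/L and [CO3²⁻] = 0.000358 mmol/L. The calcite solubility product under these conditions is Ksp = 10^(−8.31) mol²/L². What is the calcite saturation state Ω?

Ksp = 10^(−8.31) = 4.898×10^-9
Ω = [Ca²⁺][CO3²⁻]/Ksp = (0.338×10^-3)(0.000358×10^-3) / 4.898×10^-9 = 0.0247

Ω = 0.0247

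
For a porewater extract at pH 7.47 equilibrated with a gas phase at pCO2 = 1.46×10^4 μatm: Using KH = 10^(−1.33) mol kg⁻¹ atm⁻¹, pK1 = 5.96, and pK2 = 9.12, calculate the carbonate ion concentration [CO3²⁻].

[CO2*] = KH · pCO2 = 10^(−1.33) × 1.46×10^4×10^-6 = 6.829×10^-4 mol/kg
α₀ = 1/(1 + K1/[H⁺] + K1K2/[H⁺]²) = 1/(1 + 10^+1.51 + 10^-0.14) = 0.02934
DIC = [CO2*]/α₀ = 6.829×10^-4 / 0.02934 = 23.28 mmol/kg
[CO3²⁻] = α₂·DIC; α₂ = 0.02125, so [CO3²⁻] = 0.02125 × 23.28 = 0.495 mmol/kg

[CO3²⁻] = 0.495 mmol/kg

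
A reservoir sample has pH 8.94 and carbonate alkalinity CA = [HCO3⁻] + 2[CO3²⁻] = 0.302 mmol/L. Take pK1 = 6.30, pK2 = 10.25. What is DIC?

CA = [HCO3⁻] + 2[CO3²⁻] = (α₁ + 2α₂)·DIC
At pH 8.94: [H⁺]/K1 = 10^-2.64 = 0.0022909, K2/[H⁺] = 10^-1.31 = 0.048978
α₁ = 1/(1 + 0.0022909 + 0.048978) = 1/1.0513 = 0.9512; α₂ = α₁·K2/[H⁺] = 0.04659
α₁ + 2α₂ = 1.0444
DIC = CA / (α₁ + 2α₂) = 0.302 / 1.0444 = 0.289 mmol/L

DIC = 0.289 mmol/L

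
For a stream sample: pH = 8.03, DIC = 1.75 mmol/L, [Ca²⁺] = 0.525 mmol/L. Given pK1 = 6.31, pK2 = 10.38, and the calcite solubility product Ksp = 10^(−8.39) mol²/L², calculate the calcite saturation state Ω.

α₂ = 1 / (1 + [H⁺]/K2 + [H⁺]²/(K1K2)) = 1 / (1 + 10^+2.35 + 10^+0.63)
   = 1 / (1 + 223.87 + 4.2658) = 1/229.14 = 0.004364
[CO3²⁻] = α₂ × DIC = 0.004364 × 1.75 = 0.007637 mmol/L = 7.637 μmol/L
Ksp = 10^(−8.39) = 4.074×10^-9
Ω = [Ca²⁺][CO3²⁻]/Ksp = (0.525×10^-3)(7.637×10^-6) / 4.074×10^-9 = 0.984

Ω = 0.984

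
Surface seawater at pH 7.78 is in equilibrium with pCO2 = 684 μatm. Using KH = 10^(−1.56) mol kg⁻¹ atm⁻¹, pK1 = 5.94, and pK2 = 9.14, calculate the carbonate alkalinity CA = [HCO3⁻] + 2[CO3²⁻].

CA = 1.42 mmol/kg

[CO2*] = KH · pCO2 = 10^(−1.56) × 684×10^-6 = 1.884×10^-5 mol/kg
α₀ = 1/(1 + K1/[H⁺] + K1K2/[H⁺]²) = 1/(1 + 10^+1.84 + 10^+0.48) = 0.01366
DIC = [CO2*]/α₀ = 1.884×10^-5 / 0.01366 = 1.379 mmol/kg
CA = (α₁ + 2α₂)·DIC = (0.9451 + 2×0.04125) × 1.379 = 1.42 mmol/kg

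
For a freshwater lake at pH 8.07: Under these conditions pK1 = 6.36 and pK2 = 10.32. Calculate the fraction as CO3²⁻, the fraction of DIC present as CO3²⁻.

α₂ = 0.00549

α₂ = 1 / (1 + [H⁺]/K2 + [H⁺]²/(K1K2)) = 1 / (1 + 10^+2.25 + 10^+0.54)
   = 1 / (1 + 177.83 + 3.4674) = 1/182.30 = 0.005486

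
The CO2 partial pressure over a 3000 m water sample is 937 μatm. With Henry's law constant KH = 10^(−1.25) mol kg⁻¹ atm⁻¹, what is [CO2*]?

KH = 10^(−1.25) = 5.623×10^-2 mol kg⁻¹ atm⁻¹
[CO2*] = KH · pCO2 = 5.623×10^-2 × 937×10^-6 atm = 5.27×10^-5 mol/kg

[CO2*] = 52.7 μmol/kg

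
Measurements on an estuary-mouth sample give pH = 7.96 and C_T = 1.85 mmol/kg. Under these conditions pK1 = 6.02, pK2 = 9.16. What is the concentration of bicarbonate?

[HCO3⁻] = 1.72 mmol/kg

α₁ = 1 / (1 + [H⁺]/K1 + K2/[H⁺]) = 1 / (1 + 10^-1.94 + 10^-1.20)
   = 1 / (1 + 0.011482 + 0.063096) = 1/1.0746 = 0.9306
[HCO3⁻] = α₁ × DIC = 0.9306 × 1.85 = 1.72 mmol/kg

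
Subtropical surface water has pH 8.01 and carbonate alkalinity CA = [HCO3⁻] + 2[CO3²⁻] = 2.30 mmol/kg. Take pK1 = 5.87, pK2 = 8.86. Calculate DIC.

CA = [HCO3⁻] + 2[CO3²⁻] = (α₁ + 2α₂)·DIC
At pH 8.01: [H⁺]/K1 = 10^-2.14 = 0.0072444, K2/[H⁺] = 10^-0.85 = 0.14125
α₁ = 1/(1 + 0.0072444 + 0.14125) = 1/1.1485 = 0.8707; α₂ = α₁·K2/[H⁺] = 0.1230
α₁ + 2α₂ = 1.1167
DIC = CA / (α₁ + 2α₂) = 2.30 / 1.1167 = 2.06 mmol/kg

DIC = 2.06 mmol/kg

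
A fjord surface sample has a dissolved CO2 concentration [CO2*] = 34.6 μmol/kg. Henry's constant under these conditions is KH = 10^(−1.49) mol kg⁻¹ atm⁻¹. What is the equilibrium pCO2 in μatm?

pCO2 = 1070 μatm

KH = 10^(−1.49) = 3.236×10^-2 mol kg⁻¹ atm⁻¹
pCO2 = [CO2*]/KH = 34.6×10^-6 / 3.236×10^-2 = 1.07×10^-3 atm = 1070 μatm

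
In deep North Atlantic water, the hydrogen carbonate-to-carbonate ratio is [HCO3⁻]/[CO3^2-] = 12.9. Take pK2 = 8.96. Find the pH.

From K2 = [H⁺][CO3^2-]/[HCO3⁻]:  pH = pK2 − log₁₀([HCO3⁻]/[CO3^2-])
log₁₀(12.9) = +1.111
pH = 8.96 − (+1.111) = 7.85

pH = 7.85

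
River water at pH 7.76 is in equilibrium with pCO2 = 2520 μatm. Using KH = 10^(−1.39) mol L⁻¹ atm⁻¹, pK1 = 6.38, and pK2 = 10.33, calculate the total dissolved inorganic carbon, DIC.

DIC = 2.57 mmol/L

[CO2*] = KH · pCO2 = 10^(−1.39) × 2520×10^-6 = 1.027×10^-4 mol/L
α₀ = 1/(1 + K1/[H⁺] + K1K2/[H⁺]²) = 1/(1 + 10^+1.38 + 10^-1.19) = 0.03992
DIC = [CO2*]/α₀ = 1.027×10^-4 / 0.03992 = 2.57 mmol/L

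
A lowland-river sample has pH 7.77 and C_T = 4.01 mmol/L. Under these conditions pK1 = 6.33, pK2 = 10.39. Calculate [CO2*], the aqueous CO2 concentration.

[CO2*] = 0.140 mmol/L

α₀ = 1 / (1 + K1/[H⁺] + K1K2/[H⁺]²) = 1 / (1 + 10^+1.44 + 10^-1.18)
   = 1 / (1 + 27.542 + 0.066069) = 1/28.608 = 0.03495
[CO2*] = α₀ × DIC = 0.03495 × 4.01 = 0.140 mmol/L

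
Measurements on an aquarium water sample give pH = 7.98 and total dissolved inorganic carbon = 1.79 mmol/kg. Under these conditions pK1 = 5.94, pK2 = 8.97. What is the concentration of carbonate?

[CO3²⁻] = 0.165 mmol/kg

α₂ = 1 / (1 + [H⁺]/K2 + [H⁺]²/(K1K2)) = 1 / (1 + 10^+0.99 + 10^-1.05)
   = 1 / (1 + 9.7724 + 0.089125) = 1/10.861 = 0.09207
[CO3²⁻] = α₂ × DIC = 0.09207 × 1.79 = 0.165 mmol/kg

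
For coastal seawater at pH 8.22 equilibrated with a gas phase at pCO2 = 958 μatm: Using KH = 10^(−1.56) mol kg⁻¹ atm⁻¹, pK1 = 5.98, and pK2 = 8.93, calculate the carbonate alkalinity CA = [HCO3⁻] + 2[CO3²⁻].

CA = 6.37 mmol/kg

[CO2*] = KH · pCO2 = 10^(−1.56) × 958×10^-6 = 2.639×10^-5 mol/kg
α₀ = 1/(1 + K1/[H⁺] + K1K2/[H⁺]²) = 1/(1 + 10^+2.24 + 10^+1.53) = 0.004792
DIC = [CO2*]/α₀ = 2.639×10^-5 / 0.004792 = 5.506 mmol/kg
CA = (α₁ + 2α₂)·DIC = (0.8328 + 2×0.1624) × 5.506 = 6.37 mmol/kg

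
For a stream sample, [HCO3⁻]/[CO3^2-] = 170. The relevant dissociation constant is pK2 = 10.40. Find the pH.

pH = 8.17

From K2 = [H⁺][CO3^2-]/[HCO3⁻]:  pH = pK2 − log₁₀([HCO3⁻]/[CO3^2-])
log₁₀(170) = +2.230
pH = 10.40 − (+2.230) = 8.17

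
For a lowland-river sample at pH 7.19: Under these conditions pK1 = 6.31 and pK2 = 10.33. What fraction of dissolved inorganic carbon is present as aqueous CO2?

α₀ = 0.116

α₀ = 1 / (1 + K1/[H⁺] + K1K2/[H⁺]²) = 1 / (1 + 10^+0.88 + 10^-2.26)
   = 1 / (1 + 7.5858 + 0.0054954) = 1/8.5913 = 0.1164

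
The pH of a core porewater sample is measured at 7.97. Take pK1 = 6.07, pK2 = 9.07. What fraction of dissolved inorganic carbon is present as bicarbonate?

α₁ = 0.916

α₁ = 1 / (1 + [H⁺]/K1 + K2/[H⁺]) = 1 / (1 + 10^-1.90 + 10^-1.10)
   = 1 / (1 + 0.012589 + 0.079433) = 1/1.0920 = 0.9157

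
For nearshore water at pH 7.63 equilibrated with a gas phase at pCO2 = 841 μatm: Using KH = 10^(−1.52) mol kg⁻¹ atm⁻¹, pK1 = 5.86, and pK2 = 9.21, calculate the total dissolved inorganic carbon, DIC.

DIC = 1.56 mmol/kg

[CO2*] = KH · pCO2 = 10^(−1.52) × 841×10^-6 = 2.540×10^-5 mol/kg
α₀ = 1/(1 + K1/[H⁺] + K1K2/[H⁺]²) = 1/(1 + 10^+1.77 + 10^+0.19) = 0.01628
DIC = [CO2*]/α₀ = 2.540×10^-5 / 0.01628 = 1.56 mmol/kg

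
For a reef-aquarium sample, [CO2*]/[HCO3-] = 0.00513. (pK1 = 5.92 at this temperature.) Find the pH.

From K1 = [H⁺][HCO3-]/[CO2*]:  pH = pK1 − log₁₀([CO2*]/[HCO3-])
log₁₀(0.00513) = -2.290
pH = 5.92 − (-2.290) = 8.21

pH = 8.21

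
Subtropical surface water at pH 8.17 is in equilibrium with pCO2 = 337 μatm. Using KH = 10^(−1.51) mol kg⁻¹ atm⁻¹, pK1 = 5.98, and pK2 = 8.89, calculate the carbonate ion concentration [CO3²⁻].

[CO2*] = KH · pCO2 = 10^(−1.51) × 337×10^-6 = 1.041×10^-5 mol/kg
α₀ = 1/(1 + K1/[H⁺] + K1K2/[H⁺]²) = 1/(1 + 10^+2.19 + 10^+1.47) = 0.005394
DIC = [CO2*]/α₀ = 1.041×10^-5 / 0.005394 = 1.931 mmol/kg
[CO3²⁻] = α₂·DIC; α₂ = 0.1592, so [CO3²⁻] = 0.1592 × 1.931 = 0.307 mmol/kg

[CO3²⁻] = 0.307 mmol/kg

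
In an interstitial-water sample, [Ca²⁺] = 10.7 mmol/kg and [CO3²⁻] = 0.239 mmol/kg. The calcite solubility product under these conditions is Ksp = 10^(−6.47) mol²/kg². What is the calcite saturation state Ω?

Ω = 7.55

Ksp = 10^(−6.47) = 3.388×10^-7
Ω = [Ca²⁺][CO3²⁻]/Ksp = (10.7×10^-3)(0.239×10^-3) / 3.388×10^-7 = 7.55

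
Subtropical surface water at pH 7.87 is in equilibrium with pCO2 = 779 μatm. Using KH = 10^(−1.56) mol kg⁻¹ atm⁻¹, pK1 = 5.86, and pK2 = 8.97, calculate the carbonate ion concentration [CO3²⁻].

[CO2*] = KH · pCO2 = 10^(−1.56) × 779×10^-6 = 2.146×10^-5 mol/kg
α₀ = 1/(1 + K1/[H⁺] + K1K2/[H⁺]²) = 1/(1 + 10^+2.01 + 10^+0.91) = 0.008972
DIC = [CO2*]/α₀ = 2.146×10^-5 / 0.008972 = 2.391 mmol/kg
[CO3²⁻] = α₂·DIC; α₂ = 0.07293, so [CO3²⁻] = 0.07293 × 2.391 = 0.174 mmol/kg

[CO3²⁻] = 0.174 mmol/kg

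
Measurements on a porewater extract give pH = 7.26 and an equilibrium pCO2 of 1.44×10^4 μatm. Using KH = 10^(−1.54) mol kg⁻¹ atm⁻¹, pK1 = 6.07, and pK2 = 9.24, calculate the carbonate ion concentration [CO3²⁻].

[CO3²⁻] = 0.0674 mmol/kg

[CO2*] = KH · pCO2 = 10^(−1.54) × 1.44×10^4×10^-6 = 4.153×10^-4 mol/kg
α₀ = 1/(1 + K1/[H⁺] + K1K2/[H⁺]²) = 1/(1 + 10^+1.19 + 10^-0.79) = 0.06006
DIC = [CO2*]/α₀ = 4.153×10^-4 / 0.06006 = 6.915 mmol/kg
[CO3²⁻] = α₂·DIC; α₂ = 0.009740, so [CO3²⁻] = 0.009740 × 6.915 = 0.0674 mmol/kg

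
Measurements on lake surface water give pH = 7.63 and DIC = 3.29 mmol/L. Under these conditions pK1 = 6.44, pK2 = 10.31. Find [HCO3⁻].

[HCO3⁻] = 3.08 mmol/L

α₁ = 1 / (1 + [H⁺]/K1 + K2/[H⁺]) = 1 / (1 + 10^-1.19 + 10^-2.68)
   = 1 / (1 + 0.064565 + 0.0020893) = 1/1.0667 = 0.9375
[HCO3⁻] = α₁ × DIC = 0.9375 × 3.29 = 3.08 mmol/L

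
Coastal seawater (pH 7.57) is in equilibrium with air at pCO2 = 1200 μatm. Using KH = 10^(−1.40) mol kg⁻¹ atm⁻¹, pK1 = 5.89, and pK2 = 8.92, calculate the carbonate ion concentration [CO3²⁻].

[CO3²⁻] = 0.102 mmol/kg

[CO2*] = KH · pCO2 = 10^(−1.40) × 1200×10^-6 = 4.777×10^-5 mol/kg
α₀ = 1/(1 + K1/[H⁺] + K1K2/[H⁺]²) = 1/(1 + 10^+1.68 + 10^+0.33) = 0.01961
DIC = [CO2*]/α₀ = 4.777×10^-5 / 0.01961 = 2.436 mmol/kg
[CO3²⁻] = α₂·DIC; α₂ = 0.04192, so [CO3²⁻] = 0.04192 × 2.436 = 0.102 mmol/kg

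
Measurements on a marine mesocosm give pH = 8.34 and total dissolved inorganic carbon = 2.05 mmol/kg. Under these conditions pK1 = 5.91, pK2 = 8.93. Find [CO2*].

α₀ = 1 / (1 + K1/[H⁺] + K1K2/[H⁺]²) = 1 / (1 + 10^+2.43 + 10^+1.84)
   = 1 / (1 + 269.15 + 69.183) = 1/339.34 = 0.002947
[CO2*] = α₀ × DIC = 0.002947 × 2.05 = 0.00604 mmol/kg = 6.04 μmol/kg

[CO2*] = 6.04 μmol/kg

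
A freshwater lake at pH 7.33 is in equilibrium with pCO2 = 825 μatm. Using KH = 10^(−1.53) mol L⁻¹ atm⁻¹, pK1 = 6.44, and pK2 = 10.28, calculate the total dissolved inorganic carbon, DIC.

[CO2*] = KH · pCO2 = 10^(−1.53) × 825×10^-6 = 2.435×10^-5 mol/L
α₀ = 1/(1 + K1/[H⁺] + K1K2/[H⁺]²) = 1/(1 + 10^+0.89 + 10^-2.06) = 0.1140
DIC = [CO2*]/α₀ = 2.435×10^-5 / 0.1140 = 0.214 mmol/L

DIC = 0.214 mmol/L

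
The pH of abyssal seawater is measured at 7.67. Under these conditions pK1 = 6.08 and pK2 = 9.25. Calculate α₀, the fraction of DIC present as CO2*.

α₀ = 1 / (1 + K1/[H⁺] + K1K2/[H⁺]²) = 1 / (1 + 10^+1.59 + 10^+0.01)
   = 1 / (1 + 38.905 + 1.0233) = 1/40.928 = 0.02443

α₀ = 0.0244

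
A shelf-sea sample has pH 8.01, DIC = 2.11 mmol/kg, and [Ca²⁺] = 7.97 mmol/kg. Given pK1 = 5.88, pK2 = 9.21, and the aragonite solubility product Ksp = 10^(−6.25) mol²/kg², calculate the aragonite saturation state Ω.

Ω = 1.76

α₂ = 1 / (1 + [H⁺]/K2 + [H⁺]²/(K1K2)) = 1 / (1 + 10^+1.20 + 10^-0.93)
   = 1 / (1 + 15.849 + 0.11749) = 1/16.966 = 0.05894
[CO3²⁻] = α₂ × DIC = 0.05894 × 2.11 = 0.1244 mmol/kg
Ksp = 10^(−6.25) = 5.623×10^-7
Ω = [Ca²⁺][CO3²⁻]/Ksp = (7.97×10^-3)(1.244×10^-4) / 5.623×10^-7 = 1.76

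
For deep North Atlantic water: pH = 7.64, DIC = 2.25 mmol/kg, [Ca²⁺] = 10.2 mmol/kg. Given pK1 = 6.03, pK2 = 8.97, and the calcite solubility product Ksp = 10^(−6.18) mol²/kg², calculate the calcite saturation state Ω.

Ω = 1.52

α₂ = 1 / (1 + [H⁺]/K2 + [H⁺]²/(K1K2)) = 1 / (1 + 10^+1.33 + 10^-0.28)
   = 1 / (1 + 21.380 + 0.52481) = 1/22.904 = 0.04366
[CO3²⁻] = α₂ × DIC = 0.04366 × 2.25 = 0.09823 mmol/kg
Ksp = 10^(−6.18) = 6.607×10^-7
Ω = [Ca²⁺][CO3²⁻]/Ksp = (10.2×10^-3)(9.823×10^-5) / 6.607×10^-7 = 1.52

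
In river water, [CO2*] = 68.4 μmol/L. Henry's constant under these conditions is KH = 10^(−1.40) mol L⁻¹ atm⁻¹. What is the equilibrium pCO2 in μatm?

KH = 10^(−1.40) = 3.981×10^-2 mol L⁻¹ atm⁻¹
pCO2 = [CO2*]/KH = 68.4×10^-6 / 3.981×10^-2 = 1.72×10^-3 atm = 1720 μatm

pCO2 = 1720 μatm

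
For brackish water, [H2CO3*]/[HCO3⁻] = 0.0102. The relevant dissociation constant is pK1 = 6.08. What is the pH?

pH = 8.07

From K1 = [H⁺][HCO3⁻]/[H2CO3*]:  pH = pK1 − log₁₀([H2CO3*]/[HCO3⁻])
log₁₀(0.0102) = -1.991
pH = 6.08 − (-1.991) = 8.07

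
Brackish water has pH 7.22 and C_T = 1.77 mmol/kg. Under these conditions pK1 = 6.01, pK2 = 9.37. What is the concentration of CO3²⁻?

[CO3²⁻] = 11.7 μmol/kg

α₂ = 1 / (1 + [H⁺]/K2 + [H⁺]²/(K1K2)) = 1 / (1 + 10^+2.15 + 10^+0.94)
   = 1 / (1 + 141.25 + 8.7096) = 1/150.96 = 0.006624
[CO3²⁻] = α₂ × DIC = 0.006624 × 1.77 = 0.0117 mmol/kg = 11.7 μmol/kg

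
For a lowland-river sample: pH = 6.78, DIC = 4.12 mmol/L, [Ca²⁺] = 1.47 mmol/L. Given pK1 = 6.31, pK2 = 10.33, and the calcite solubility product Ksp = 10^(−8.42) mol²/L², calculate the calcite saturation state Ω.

α₂ = 1 / (1 + [H⁺]/K2 + [H⁺]²/(K1K2)) = 1 / (1 + 10^+3.55 + 10^+3.08)
   = 1 / (1 + 3548.1 + 1202.3) = 1/4751.4 = 0.0002105
[CO3²⁻] = α₂ × DIC = 0.0002105 × 4.12 = 0.0008671 mmol/L = 0.8671 μmol/L
Ksp = 10^(−8.42) = 3.802×10^-9
Ω = [Ca²⁺][CO3²⁻]/Ksp = (1.47×10^-3)(8.671×10^-7) / 3.802×10^-9 = 0.335

Ω = 0.335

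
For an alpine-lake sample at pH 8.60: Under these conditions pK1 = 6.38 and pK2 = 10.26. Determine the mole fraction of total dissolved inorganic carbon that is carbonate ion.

α₂ = 1 / (1 + [H⁺]/K2 + [H⁺]²/(K1K2)) = 1 / (1 + 10^+1.66 + 10^-0.56)
   = 1 / (1 + 45.709 + 0.27542) = 1/46.984 = 0.02128

α₂ = 0.0213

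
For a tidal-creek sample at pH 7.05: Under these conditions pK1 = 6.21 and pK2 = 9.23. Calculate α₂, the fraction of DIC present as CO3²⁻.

α₂ = 0.00574

α₂ = 1 / (1 + [H⁺]/K2 + [H⁺]²/(K1K2)) = 1 / (1 + 10^+2.18 + 10^+1.34)
   = 1 / (1 + 151.36 + 21.878) = 1/174.23 = 0.005739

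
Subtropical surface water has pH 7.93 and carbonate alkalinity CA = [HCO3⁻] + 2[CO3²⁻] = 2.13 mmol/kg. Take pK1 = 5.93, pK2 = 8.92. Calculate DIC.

CA = [HCO3⁻] + 2[CO3²⁻] = (α₁ + 2α₂)·DIC
At pH 7.93: [H⁺]/K1 = 10^-2.00 = 0.010000, K2/[H⁺] = 10^-0.99 = 0.10233
α₁ = 1/(1 + 0.010000 + 0.10233) = 1/1.1123 = 0.8990; α₂ = α₁·K2/[H⁺] = 0.09200
α₁ + 2α₂ = 1.0830
DIC = CA / (α₁ + 2α₂) = 2.13 / 1.0830 = 1.97 mmol/kg

DIC = 1.97 mmol/kg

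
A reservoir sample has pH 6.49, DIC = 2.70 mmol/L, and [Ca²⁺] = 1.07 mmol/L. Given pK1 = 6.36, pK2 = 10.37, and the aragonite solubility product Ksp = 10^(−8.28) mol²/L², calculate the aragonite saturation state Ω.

α₂ = 1 / (1 + [H⁺]/K2 + [H⁺]²/(K1K2)) = 1 / (1 + 10^+3.88 + 10^+3.75)
   = 1 / (1 + 7585.8 + 5623.4) = 1/1.3210×10^4 = 7.570×10^-5
[CO3²⁻] = α₂ × DIC = 7.570×10^-5 × 2.70 = 0.0002044 mmol/L = 0.2044 μmol/L
Ksp = 10^(−8.28) = 5.248×10^-9
Ω = [Ca²⁺][CO3²⁻]/Ksp = (1.07×10^-3)(2.044×10^-7) / 5.248×10^-9 = 0.0417

Ω = 0.0417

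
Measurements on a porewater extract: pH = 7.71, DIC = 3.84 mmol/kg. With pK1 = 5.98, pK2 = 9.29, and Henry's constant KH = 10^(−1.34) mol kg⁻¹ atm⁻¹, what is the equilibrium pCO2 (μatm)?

pCO2 = 1500 μatm

α₀ = 1 / (1 + K1/[H⁺] + K1K2/[H⁺]²) = 1 / (1 + 10^+1.73 + 10^+0.15)
   = 1 / (1 + 53.703 + 1.4125) = 1/56.116 = 0.01782
[CO2*] = α₀ × DIC = 0.01782 × 3.84 = 0.06843 mmol/kg
pCO2 = [CO2*]/KH = 6.843×10^-5 / 4.571×10^-2 = 1500 μatm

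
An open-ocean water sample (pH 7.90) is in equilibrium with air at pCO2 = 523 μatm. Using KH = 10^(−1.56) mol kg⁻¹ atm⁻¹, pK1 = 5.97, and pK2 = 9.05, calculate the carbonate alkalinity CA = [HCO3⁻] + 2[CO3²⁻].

[CO2*] = KH · pCO2 = 10^(−1.56) × 523×10^-6 = 1.440×10^-5 mol/kg
α₀ = 1/(1 + K1/[H⁺] + K1K2/[H⁺]²) = 1/(1 + 10^+1.93 + 10^+0.78) = 0.01085
DIC = [CO2*]/α₀ = 1.440×10^-5 / 0.01085 = 1.327 mmol/kg
CA = (α₁ + 2α₂)·DIC = (0.9238 + 2×0.06540) × 1.327 = 1.40 mmol/kg

CA = 1.40 mmol/kg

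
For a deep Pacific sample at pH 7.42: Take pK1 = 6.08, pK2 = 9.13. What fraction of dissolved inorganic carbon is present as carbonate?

α₂ = 0.0183

α₂ = 1 / (1 + [H⁺]/K2 + [H⁺]²/(K1K2)) = 1 / (1 + 10^+1.71 + 10^+0.37)
   = 1 / (1 + 51.286 + 2.3442) = 1/54.630 = 0.01830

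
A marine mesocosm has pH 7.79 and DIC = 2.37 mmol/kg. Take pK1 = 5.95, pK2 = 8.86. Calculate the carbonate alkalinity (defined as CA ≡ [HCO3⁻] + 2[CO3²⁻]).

CA = 2.52 mmol/kg

CA = [HCO3⁻] + 2[CO3²⁻] = (α₁ + 2α₂)·DIC
At pH 7.79: [H⁺]/K1 = 10^-1.84 = 0.014454, K2/[H⁺] = 10^-1.07 = 0.085114
α₁ = 1/(1 + 0.014454 + 0.085114) = 1/1.0996 = 0.9094; α₂ = α₁·K2/[H⁺] = 0.07741
α₁ + 2α₂ = 1.0643
CA = 1.0643 × 2.37 = 2.52 mmol/kg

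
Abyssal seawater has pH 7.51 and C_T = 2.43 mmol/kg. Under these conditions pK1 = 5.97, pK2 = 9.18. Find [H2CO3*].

[CO2*] = 0.0667 mmol/kg

α₀ = 1 / (1 + K1/[H⁺] + K1K2/[H⁺]²) = 1 / (1 + 10^+1.54 + 10^-0.13)
   = 1 / (1 + 34.674 + 0.74131) = 1/36.415 = 0.02746
[CO2*] = α₀ × DIC = 0.02746 × 2.43 = 0.0667 mmol/kg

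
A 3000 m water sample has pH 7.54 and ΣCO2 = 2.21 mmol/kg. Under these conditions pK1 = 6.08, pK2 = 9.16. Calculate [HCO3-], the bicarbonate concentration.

α₁ = 1 / (1 + [H⁺]/K1 + K2/[H⁺]) = 1 / (1 + 10^-1.46 + 10^-1.62)
   = 1 / (1 + 0.034674 + 0.023988) = 1/1.0587 = 0.9446
[HCO3⁻] = α₁ × DIC = 0.9446 × 2.21 = 2.09 mmol/kg

[HCO3⁻] = 2.09 mmol/kg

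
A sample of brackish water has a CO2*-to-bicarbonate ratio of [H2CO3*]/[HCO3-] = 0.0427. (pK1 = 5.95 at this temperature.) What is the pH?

From K1 = [H⁺][HCO3-]/[H2CO3*]:  pH = pK1 − log₁₀([H2CO3*]/[HCO3-])
log₁₀(0.0427) = -1.370
pH = 5.95 − (-1.370) = 7.32

pH = 7.32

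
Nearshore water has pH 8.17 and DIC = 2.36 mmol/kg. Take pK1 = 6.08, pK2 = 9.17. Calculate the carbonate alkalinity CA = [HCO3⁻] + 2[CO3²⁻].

CA = 2.56 mmol/kg

CA = [HCO3⁻] + 2[CO3²⁻] = (α₁ + 2α₂)·DIC
At pH 8.17: [H⁺]/K1 = 10^-2.09 = 0.0081283, K2/[H⁺] = 10^-1.00 = 0.10000
α₁ = 1/(1 + 0.0081283 + 0.10000) = 1/1.1081 = 0.9024; α₂ = α₁·K2/[H⁺] = 0.09024
α₁ + 2α₂ = 1.0829
CA = 1.0829 × 2.36 = 2.56 mmol/kg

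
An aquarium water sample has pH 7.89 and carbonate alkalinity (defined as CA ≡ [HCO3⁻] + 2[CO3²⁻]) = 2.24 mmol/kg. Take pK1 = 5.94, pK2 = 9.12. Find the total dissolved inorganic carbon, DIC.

DIC = 2.14 mmol/kg

CA = [HCO3⁻] + 2[CO3²⁻] = (α₁ + 2α₂)·DIC
At pH 7.89: [H⁺]/K1 = 10^-1.95 = 0.011220, K2/[H⁺] = 10^-1.23 = 0.058884
α₁ = 1/(1 + 0.011220 + 0.058884) = 1/1.0701 = 0.9345; α₂ = α₁·K2/[H⁺] = 0.05503
α₁ + 2α₂ = 1.0445
DIC = CA / (α₁ + 2α₂) = 2.24 / 1.0445 = 2.14 mmol/kg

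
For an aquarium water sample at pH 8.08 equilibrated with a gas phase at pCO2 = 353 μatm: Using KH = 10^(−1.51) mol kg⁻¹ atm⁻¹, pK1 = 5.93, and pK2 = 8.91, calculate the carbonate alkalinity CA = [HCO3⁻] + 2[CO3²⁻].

[CO2*] = KH · pCO2 = 10^(−1.51) × 353×10^-6 = 1.091×10^-5 mol/kg
α₀ = 1/(1 + K1/[H⁺] + K1K2/[H⁺]²) = 1/(1 + 10^+2.15 + 10^+1.32) = 0.006129
DIC = [CO2*]/α₀ = 1.091×10^-5 / 0.006129 = 1.780 mmol/kg
CA = (α₁ + 2α₂)·DIC = (0.8658 + 2×0.1281) × 1.780 = 2.00 mmol/kg

CA = 2.00 mmol/kg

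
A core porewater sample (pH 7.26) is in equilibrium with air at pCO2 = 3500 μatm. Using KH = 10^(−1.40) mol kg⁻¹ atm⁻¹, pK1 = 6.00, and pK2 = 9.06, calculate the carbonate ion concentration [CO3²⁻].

[CO3²⁻] = 0.0402 mmol/kg

[CO2*] = KH · pCO2 = 10^(−1.40) × 3500×10^-6 = 1.393×10^-4 mol/kg
α₀ = 1/(1 + K1/[H⁺] + K1K2/[H⁺]²) = 1/(1 + 10^+1.26 + 10^-0.54) = 0.05132
DIC = [CO2*]/α₀ = 1.393×10^-4 / 0.05132 = 2.715 mmol/kg
[CO3²⁻] = α₂·DIC; α₂ = 0.01480, so [CO3²⁻] = 0.01480 × 2.715 = 0.0402 mmol/kg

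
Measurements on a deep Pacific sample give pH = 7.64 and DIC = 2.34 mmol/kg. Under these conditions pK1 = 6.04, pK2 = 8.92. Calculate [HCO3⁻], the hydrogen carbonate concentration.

α₁ = 1 / (1 + [H⁺]/K1 + K2/[H⁺]) = 1 / (1 + 10^-1.60 + 10^-1.28)
   = 1 / (1 + 0.025119 + 0.052481) = 1/1.0776 = 0.9280
[HCO3⁻] = α₁ × DIC = 0.9280 × 2.34 = 2.17 mmol/kg

[HCO3⁻] = 2.17 mmol/kg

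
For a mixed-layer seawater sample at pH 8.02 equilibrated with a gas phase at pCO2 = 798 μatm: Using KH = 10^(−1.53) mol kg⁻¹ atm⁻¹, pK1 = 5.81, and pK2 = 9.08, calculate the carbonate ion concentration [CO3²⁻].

[CO2*] = KH · pCO2 = 10^(−1.53) × 798×10^-6 = 2.355×10^-5 mol/kg
α₀ = 1/(1 + K1/[H⁺] + K1K2/[H⁺]²) = 1/(1 + 10^+2.21 + 10^+1.15) = 0.005640
DIC = [CO2*]/α₀ = 2.355×10^-5 / 0.005640 = 4.176 mmol/kg
[CO3²⁻] = α₂·DIC; α₂ = 0.07967, so [CO3²⁻] = 0.07967 × 4.176 = 0.333 mmol/kg

[CO3²⁻] = 0.333 mmol/kg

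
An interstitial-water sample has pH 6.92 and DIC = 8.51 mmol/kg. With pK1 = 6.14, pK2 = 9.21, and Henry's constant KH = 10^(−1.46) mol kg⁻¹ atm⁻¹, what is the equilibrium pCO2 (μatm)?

pCO2 = 3.48×10^4 μatm

α₀ = 1 / (1 + K1/[H⁺] + K1K2/[H⁺]²) = 1 / (1 + 10^+0.78 + 10^-1.51)
   = 1 / (1 + 6.0256 + 0.030903) = 1/7.0565 = 0.1417
[CO2*] = α₀ × DIC = 0.1417 × 8.51 = 1.206 mmol/kg
pCO2 = [CO2*]/KH = 1.206×10^-3 / 3.467×10^-2 = 3.48×10^4 μatm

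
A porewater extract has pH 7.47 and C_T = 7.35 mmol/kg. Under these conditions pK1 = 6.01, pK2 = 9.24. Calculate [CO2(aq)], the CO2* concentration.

α₀ = 1 / (1 + K1/[H⁺] + K1K2/[H⁺]²) = 1 / (1 + 10^+1.46 + 10^-0.31)
   = 1 / (1 + 28.840 + 0.48978) = 1/30.330 = 0.03297
[CO2*] = α₀ × DIC = 0.03297 × 7.35 = 0.242 mmol/kg

[CO2*] = 0.242 mmol/kg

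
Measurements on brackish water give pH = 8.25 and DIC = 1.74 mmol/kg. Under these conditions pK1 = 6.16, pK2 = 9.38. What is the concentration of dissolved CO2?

[CO2*] = 13.1 μmol/kg

α₀ = 1 / (1 + K1/[H⁺] + K1K2/[H⁺]²) = 1 / (1 + 10^+2.09 + 10^+0.96)
   = 1 / (1 + 123.03 + 9.1201) = 1/133.15 = 0.007510
[CO2*] = α₀ × DIC = 0.007510 × 1.74 = 0.0131 mmol/kg = 13.1 μmol/kg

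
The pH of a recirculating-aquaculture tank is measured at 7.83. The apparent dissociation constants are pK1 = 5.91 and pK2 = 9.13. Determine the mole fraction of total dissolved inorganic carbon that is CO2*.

α₀ = 1 / (1 + K1/[H⁺] + K1K2/[H⁺]²) = 1 / (1 + 10^+1.92 + 10^+0.62)
   = 1 / (1 + 83.176 + 4.1687) = 1/88.345 = 0.01132

α₀ = 0.0113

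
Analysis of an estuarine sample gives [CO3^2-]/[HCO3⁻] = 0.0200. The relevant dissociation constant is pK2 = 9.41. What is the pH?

pH = 7.71

From K2 = [H⁺][CO3^2-]/[HCO3⁻]:  pH = pK2 + log₁₀([CO3^2-]/[HCO3⁻])
log₁₀(0.0200) = -1.699
pH = 9.41 + (-1.699) = 7.71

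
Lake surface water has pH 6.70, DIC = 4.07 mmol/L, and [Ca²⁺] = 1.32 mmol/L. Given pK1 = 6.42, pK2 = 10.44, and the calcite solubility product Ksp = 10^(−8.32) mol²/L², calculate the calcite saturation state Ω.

α₂ = 1 / (1 + [H⁺]/K2 + [H⁺]²/(K1K2)) = 1 / (1 + 10^+3.74 + 10^+3.46)
   = 1 / (1 + 5495.4 + 2884.0) = 1/8380.4 = 0.0001193
[CO3²⁻] = α₂ × DIC = 0.0001193 × 4.07 = 0.0004857 mmol/L = 0.4857 μmol/L
Ksp = 10^(−8.32) = 4.786×10^-9
Ω = [Ca²⁺][CO3²⁻]/Ksp = (1.32×10^-3)(4.857×10^-7) / 4.786×10^-9 = 0.134

Ω = 0.134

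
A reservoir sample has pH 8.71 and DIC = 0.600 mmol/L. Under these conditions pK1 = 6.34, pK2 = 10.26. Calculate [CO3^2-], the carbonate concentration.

[CO3²⁻] = 16.4 μmol/L

α₂ = 1 / (1 + [H⁺]/K2 + [H⁺]²/(K1K2)) = 1 / (1 + 10^+1.55 + 10^-0.82)
   = 1 / (1 + 35.481 + 0.15136) = 1/36.633 = 0.02730
[CO3²⁻] = α₂ × DIC = 0.02730 × 0.600 = 0.0164 mmol/L = 16.4 μmol/L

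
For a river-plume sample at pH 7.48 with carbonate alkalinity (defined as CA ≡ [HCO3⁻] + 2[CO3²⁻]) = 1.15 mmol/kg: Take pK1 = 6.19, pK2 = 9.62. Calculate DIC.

CA = [HCO3⁻] + 2[CO3²⁻] = (α₁ + 2α₂)·DIC
At pH 7.48: [H⁺]/K1 = 10^-1.29 = 0.051286, K2/[H⁺] = 10^-2.14 = 0.0072444
α₁ = 1/(1 + 0.051286 + 0.0072444) = 1/1.0585 = 0.9447; α₂ = α₁·K2/[H⁺] = 0.006844
α₁ + 2α₂ = 0.9584
DIC = CA / (α₁ + 2α₂) = 1.15 / 0.9584 = 1.20 mmol/kg

DIC = 1.20 mmol/kg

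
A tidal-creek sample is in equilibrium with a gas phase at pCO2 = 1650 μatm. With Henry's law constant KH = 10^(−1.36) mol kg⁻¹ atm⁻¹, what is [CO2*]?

[CO2*] = 72.0 μmol/kg

KH = 10^(−1.36) = 4.365×10^-2 mol kg⁻¹ atm⁻¹
[CO2*] = KH · pCO2 = 4.365×10^-2 × 1650×10^-6 atm = 7.20×10^-5 mol/kg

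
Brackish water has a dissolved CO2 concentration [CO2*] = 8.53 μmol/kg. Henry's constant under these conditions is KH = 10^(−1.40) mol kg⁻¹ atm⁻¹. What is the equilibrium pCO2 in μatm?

KH = 10^(−1.40) = 3.981×10^-2 mol kg⁻¹ atm⁻¹
pCO2 = [CO2*]/KH = 8.53×10^-6 / 3.981×10^-2 = 2.14×10^-4 atm = 214 μatm

pCO2 = 214 μatm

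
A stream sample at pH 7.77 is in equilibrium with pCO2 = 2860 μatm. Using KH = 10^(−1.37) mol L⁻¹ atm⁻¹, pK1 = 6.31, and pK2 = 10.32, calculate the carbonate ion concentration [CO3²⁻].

[CO3²⁻] = 9.92 μmol/L

[CO2*] = KH · pCO2 = 10^(−1.37) × 2860×10^-6 = 1.220×10^-4 mol/L
α₀ = 1/(1 + K1/[H⁺] + K1K2/[H⁺]²) = 1/(1 + 10^+1.46 + 10^-1.09) = 0.03342
DIC = [CO2*]/α₀ = 1.220×10^-4 / 0.03342 = 3.650 mmol/L
[CO3²⁻] = α₂·DIC; α₂ = 0.002717, so [CO3²⁻] = 0.002717 × 3.650 = 0.00992 mmol/L = 9.92 μmol/L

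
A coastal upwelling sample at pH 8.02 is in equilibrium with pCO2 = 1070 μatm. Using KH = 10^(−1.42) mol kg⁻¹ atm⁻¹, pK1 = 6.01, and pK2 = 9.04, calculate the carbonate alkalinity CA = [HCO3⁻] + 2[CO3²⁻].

CA = 4.96 mmol/kg

[CO2*] = KH · pCO2 = 10^(−1.42) × 1070×10^-6 = 4.068×10^-5 mol/kg
α₀ = 1/(1 + K1/[H⁺] + K1K2/[H⁺]²) = 1/(1 + 10^+2.01 + 10^+0.99) = 0.008842
DIC = [CO2*]/α₀ = 4.068×10^-5 / 0.008842 = 4.601 mmol/kg
CA = (α₁ + 2α₂)·DIC = (0.9048 + 2×0.08640) × 4.601 = 4.96 mmol/kg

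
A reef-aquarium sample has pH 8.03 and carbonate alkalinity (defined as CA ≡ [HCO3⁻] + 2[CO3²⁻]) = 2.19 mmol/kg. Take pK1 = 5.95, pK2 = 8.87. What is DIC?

DIC = 1.96 mmol/kg

CA = [HCO3⁻] + 2[CO3²⁻] = (α₁ + 2α₂)·DIC
At pH 8.03: [H⁺]/K1 = 10^-2.08 = 0.0083176, K2/[H⁺] = 10^-0.84 = 0.14454
α₁ = 1/(1 + 0.0083176 + 0.14454) = 1/1.1529 = 0.8674; α₂ = α₁·K2/[H⁺] = 0.1254
α₁ + 2α₂ = 1.1182
DIC = CA / (α₁ + 2α₂) = 2.19 / 1.1182 = 1.96 mmol/kg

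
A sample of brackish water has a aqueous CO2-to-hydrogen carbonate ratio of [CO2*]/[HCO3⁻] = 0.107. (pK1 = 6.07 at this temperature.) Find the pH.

pH = 7.04

From K1 = [H⁺][HCO3⁻]/[CO2*]:  pH = pK1 − log₁₀([CO2*]/[HCO3⁻])
log₁₀(0.107) = -0.971
pH = 6.07 − (-0.971) = 7.04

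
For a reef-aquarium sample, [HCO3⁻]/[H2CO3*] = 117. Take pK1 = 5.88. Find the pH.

pH = 7.95

From K1 = [H⁺][HCO3⁻]/[H2CO3*]:  pH = pK1 + log₁₀([HCO3⁻]/[H2CO3*])
log₁₀(117) = +2.068
pH = 5.88 + (+2.068) = 7.95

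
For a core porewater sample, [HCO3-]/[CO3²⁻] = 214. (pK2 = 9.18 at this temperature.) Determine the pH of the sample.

pH = 6.85

From K2 = [H⁺][CO3²⁻]/[HCO3-]:  pH = pK2 − log₁₀([HCO3-]/[CO3²⁻])
log₁₀(214) = +2.330
pH = 9.18 − (+2.330) = 6.85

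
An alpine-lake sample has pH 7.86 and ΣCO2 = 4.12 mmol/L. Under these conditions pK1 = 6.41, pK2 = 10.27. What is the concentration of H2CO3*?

[CO2*] = 0.141 mmol/L

α₀ = 1 / (1 + K1/[H⁺] + K1K2/[H⁺]²) = 1 / (1 + 10^+1.45 + 10^-0.96)
   = 1 / (1 + 28.184 + 0.10965) = 1/29.293 = 0.03414
[CO2*] = α₀ × DIC = 0.03414 × 4.12 = 0.141 mmol/L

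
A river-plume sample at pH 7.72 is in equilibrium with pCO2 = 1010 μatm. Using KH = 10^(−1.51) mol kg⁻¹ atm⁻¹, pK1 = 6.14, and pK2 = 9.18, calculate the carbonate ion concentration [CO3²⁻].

[CO3²⁻] = 0.0411 mmol/kg

[CO2*] = KH · pCO2 = 10^(−1.51) × 1010×10^-6 = 3.121×10^-5 mol/kg
α₀ = 1/(1 + K1/[H⁺] + K1K2/[H⁺]²) = 1/(1 + 10^+1.58 + 10^+0.12) = 0.02479
DIC = [CO2*]/α₀ = 3.121×10^-5 / 0.02479 = 1.259 mmol/kg
[CO3²⁻] = α₂·DIC; α₂ = 0.03268, so [CO3²⁻] = 0.03268 × 1.259 = 0.0411 mmol/kg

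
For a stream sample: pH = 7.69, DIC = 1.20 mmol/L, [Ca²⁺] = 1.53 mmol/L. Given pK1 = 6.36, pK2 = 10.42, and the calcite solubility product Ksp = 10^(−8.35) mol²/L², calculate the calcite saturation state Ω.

α₂ = 1 / (1 + [H⁺]/K2 + [H⁺]²/(K1K2)) = 1 / (1 + 10^+2.73 + 10^+1.40)
   = 1 / (1 + 537.03 + 25.119) = 1/563.15 = 0.001776
[CO3²⁻] = α₂ × DIC = 0.001776 × 1.20 = 0.002131 mmol/L = 2.131 μmol/L
Ksp = 10^(−8.35) = 4.467×10^-9
Ω = [Ca²⁺][CO3²⁻]/Ksp = (1.53×10^-3)(2.131×10^-6) / 4.467×10^-9 = 0.730

Ω = 0.730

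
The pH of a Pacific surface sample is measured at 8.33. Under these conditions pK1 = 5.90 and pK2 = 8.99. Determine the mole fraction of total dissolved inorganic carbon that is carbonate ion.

α₂ = 0.179

α₂ = 1 / (1 + [H⁺]/K2 + [H⁺]²/(K1K2)) = 1 / (1 + 10^+0.66 + 10^-1.77)
   = 1 / (1 + 4.5709 + 0.016982) = 1/5.5879 = 0.1790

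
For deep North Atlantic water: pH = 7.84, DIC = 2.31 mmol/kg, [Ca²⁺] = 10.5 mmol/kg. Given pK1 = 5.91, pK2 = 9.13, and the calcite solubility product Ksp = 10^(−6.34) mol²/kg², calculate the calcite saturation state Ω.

α₂ = 1 / (1 + [H⁺]/K2 + [H⁺]²/(K1K2)) = 1 / (1 + 10^+1.29 + 10^-0.64)
   = 1 / (1 + 19.498 + 0.22909) = 1/20.728 = 0.04825
[CO3²⁻] = α₂ × DIC = 0.04825 × 2.31 = 0.1114 mmol/kg
Ksp = 10^(−6.34) = 4.571×10^-7
Ω = [Ca²⁺][CO3²⁻]/Ksp = (10.5×10^-3)(1.114×10^-4) / 4.571×10^-7 = 2.56

Ω = 2.56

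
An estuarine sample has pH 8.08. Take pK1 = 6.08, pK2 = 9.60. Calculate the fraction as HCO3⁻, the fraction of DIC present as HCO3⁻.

α₁ = 1 / (1 + [H⁺]/K1 + K2/[H⁺]) = 1 / (1 + 10^-2.00 + 10^-1.52)
   = 1 / (1 + 0.010000 + 0.030200) = 1/1.0402 = 0.9614

α₁ = 0.961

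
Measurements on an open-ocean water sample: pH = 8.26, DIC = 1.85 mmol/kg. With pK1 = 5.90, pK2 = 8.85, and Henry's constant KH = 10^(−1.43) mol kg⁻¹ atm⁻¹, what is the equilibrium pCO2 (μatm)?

pCO2 = 172 μatm

α₀ = 1 / (1 + K1/[H⁺] + K1K2/[H⁺]²) = 1 / (1 + 10^+2.36 + 10^+1.77)
   = 1 / (1 + 229.09 + 58.884) = 1/288.97 = 0.003461
[CO2*] = α₀ × DIC = 0.003461 × 1.85 = 0.006402 mmol/kg = 6.402 μmol/kg
pCO2 = [CO2*]/KH = 6.402×10^-6 / 3.715×10^-2 = 172 μatm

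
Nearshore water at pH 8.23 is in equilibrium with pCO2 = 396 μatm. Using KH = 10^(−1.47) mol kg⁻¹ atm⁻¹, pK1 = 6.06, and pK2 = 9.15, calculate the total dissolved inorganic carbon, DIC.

DIC = 2.24 mmol/kg

[CO2*] = KH · pCO2 = 10^(−1.47) × 396×10^-6 = 1.342×10^-5 mol/kg
α₀ = 1/(1 + K1/[H⁺] + K1K2/[H⁺]²) = 1/(1 + 10^+2.17 + 10^+1.25) = 0.005999
DIC = [CO2*]/α₀ = 1.342×10^-5 / 0.005999 = 2.24 mmol/kg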